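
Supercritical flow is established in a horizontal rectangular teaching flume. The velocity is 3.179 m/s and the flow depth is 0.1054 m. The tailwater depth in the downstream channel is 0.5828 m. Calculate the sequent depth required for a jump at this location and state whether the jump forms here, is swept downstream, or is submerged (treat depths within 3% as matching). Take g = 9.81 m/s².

y₂ = 0.4163 m; the jump is submerged

Fr₁ = V₁/√(g·y₁) = 3.179/√(9.81×0.1054) = 3.126.
Bélanger equation: y₂/y₁ = ½[√(1 + 8Fr₁²) − 1] = ½[√79.192 − 1] = 3.949.
y₂ = 3.949 × 0.1054 = 0.4163 m.
Tailwater y_tw = 0.5828 m: y_tw > y₂, so the jump is submerged.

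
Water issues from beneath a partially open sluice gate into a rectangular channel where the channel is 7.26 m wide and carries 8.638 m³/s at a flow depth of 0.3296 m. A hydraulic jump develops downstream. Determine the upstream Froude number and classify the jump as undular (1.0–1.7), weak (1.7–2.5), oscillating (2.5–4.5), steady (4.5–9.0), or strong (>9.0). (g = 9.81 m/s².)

Fr₁ = 2.008; weak jump

q = Q/b = 8.638/7.26 = 1.190 m²/s; V₁ = q/y₁ = 3.610 m/s. Fr₁ = V₁/√(g·y₁) = 2.008.
Fr₁ = 2.008 lies in the weak range.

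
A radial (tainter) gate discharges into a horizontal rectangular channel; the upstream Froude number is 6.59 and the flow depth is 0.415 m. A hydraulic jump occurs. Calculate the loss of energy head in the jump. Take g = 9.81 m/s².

ΔE = 5.65 m

Fr₁ = 6.59 (given).
By Bélanger, y₂/y₁ = ½[√(1 + 8Fr₁²) − 1] = ½[√348.4 − 1] = 8.83.
y₂ = 8.83 × 0.415 = 3.67 m.
V₁ = Fr₁·√(g·y₁) = 6.59×√(9.81×0.415) = 13.3 m/s; q = V₁·y₁ = 5.52 m²/s. V₂ = q/y₂ = 5.52/3.67 = 1.51 m/s. E₁ = y₁ + V₁²/2g = 9.43 m; E₂ = y₂ + V₂²/2g = 3.78 m. ΔE = E₁ − E₂ = 5.65 m.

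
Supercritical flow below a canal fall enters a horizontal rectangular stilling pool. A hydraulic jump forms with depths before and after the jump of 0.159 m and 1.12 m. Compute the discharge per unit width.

q = 1.06 m²/s

For a rectangular channel the momentum equation gives q² = ½·g·y₁·y₂·(y₁ + y₂) = ½×9.81×0.159×1.12×1.28 = 1.12.
q = √1.12 = 1.06 m²/s.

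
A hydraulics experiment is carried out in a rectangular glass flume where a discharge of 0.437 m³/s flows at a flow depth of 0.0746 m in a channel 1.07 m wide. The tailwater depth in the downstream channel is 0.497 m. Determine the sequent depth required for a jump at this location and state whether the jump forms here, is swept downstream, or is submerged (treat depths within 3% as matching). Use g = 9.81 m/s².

y₂ = 0.639 m; the jump is swept downstream

q = Q/b = 0.437/1.07 = 0.408 m²/s; V₁ = q/y₁ = 5.47 m/s. Fr₁ = V₁/√(g·y₁) = 6.40.
Bélanger equation: y₂/y₁ = ½[√(1 + 8Fr₁²) − 1] = ½[√328.6 − 1] = 8.56.
y₂ = 8.56 × 0.0746 = 0.639 m.
Tailwater y_tw = 0.497 m: y_tw < y₂, so the jump is swept downstream.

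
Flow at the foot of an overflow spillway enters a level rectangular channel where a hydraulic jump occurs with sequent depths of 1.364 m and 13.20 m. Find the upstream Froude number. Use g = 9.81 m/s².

For a rectangular channel the momentum equation gives q² = ½·g·y₁·y₂·(y₁ + y₂) = ½×9.81×1.364×13.20×14.56 = 1286.
q = √1286 = 35.86 m²/s.
V₁ = q/y₁ = 26.29 m/s; Fr₁ = V₁/√(g·y₁) = 7.188.

Fr₁ = 7.188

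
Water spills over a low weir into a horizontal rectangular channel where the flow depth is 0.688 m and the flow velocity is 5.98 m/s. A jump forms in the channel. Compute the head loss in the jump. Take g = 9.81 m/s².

Fr₁ = V₁/√(g·y₁) = 5.98/√(9.81×0.688) = 2.30.
Sequent-depth ratio: y₂/y₁ = ½[√(1 + 8Fr₁²) − 1] = ½[√43.39 − 1] = 2.79.
y₂ = 2.79 × 0.688 = 1.92 m.
q = V₁·y₁ = 5.98 × 0.688 = 4.11 m²/s. V₂ = q/y₂ = 4.11/1.92 = 2.14 m/s. E₁ = y₁ + V₁²/2g = 2.51 m; E₂ = y₂ + V₂²/2g = 2.16 m. ΔE = E₁ − E₂ = 0.355 m.

ΔE = 0.355 m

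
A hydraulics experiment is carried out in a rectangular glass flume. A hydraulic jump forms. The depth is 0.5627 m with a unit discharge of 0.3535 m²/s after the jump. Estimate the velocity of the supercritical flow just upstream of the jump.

V₂ = q/y₂ = 0.3535/0.5627 = 0.6282 m/s; Fr₂ = V₂/√(g·y₂) = 0.2674.
From the momentum equation (using Fr₂), y₁/y₂ = ½[√(1 + 8Fr₂²) − 1] = ½[√1.5720 − 1] = 0.1269.
y₁ = 0.1269 × 0.5627 = 0.07140 m.
V₁ = q/y₁ = 0.3535/0.07140 = 4.951 m/s.

V₁ = 4.951 m/s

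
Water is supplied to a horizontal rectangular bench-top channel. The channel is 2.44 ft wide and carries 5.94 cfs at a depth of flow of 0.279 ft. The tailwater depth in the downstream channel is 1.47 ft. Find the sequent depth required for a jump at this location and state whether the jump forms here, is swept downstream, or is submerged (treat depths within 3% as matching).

q = Q/b = 5.94/2.44 = 2.43 ft²/s; V₁ = q/y₁ = 8.73 ft/s. Fr₁ = V₁/√(g·y₁) = 2.91.
By Bélanger, y₂/y₁ = ½[√(1 + 8Fr₁²) − 1] = ½[√68.80 − 1] = 3.65.
y₂ = 3.65 × 0.279 = 1.02 ft.
Tailwater y_tw = 1.47 ft: y_tw > y₂, so the jump is submerged.

y₂ = 1.02 ft; the jump is submerged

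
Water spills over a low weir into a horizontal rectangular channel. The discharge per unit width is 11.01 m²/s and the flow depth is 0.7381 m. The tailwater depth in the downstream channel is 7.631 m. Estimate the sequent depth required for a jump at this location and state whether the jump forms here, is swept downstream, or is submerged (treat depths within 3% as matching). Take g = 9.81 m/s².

y₂ = 5.429 m; the jump is submerged

V₁ = q/y₁ = 11.01/0.7381 = 14.92 m/s. Fr₁ = V₁/√(g·y₁) = 14.92/√(9.81×0.7381) = 5.543.
By Bélanger, y₂/y₁ = ½[√(1 + 8Fr₁²) − 1] = ½[√246.84 − 1] = 7.356.
y₂ = 7.356 × 0.7381 = 5.429 m.
Tailwater y_tw = 7.631 m: y_tw > y₂, so the jump is submerged.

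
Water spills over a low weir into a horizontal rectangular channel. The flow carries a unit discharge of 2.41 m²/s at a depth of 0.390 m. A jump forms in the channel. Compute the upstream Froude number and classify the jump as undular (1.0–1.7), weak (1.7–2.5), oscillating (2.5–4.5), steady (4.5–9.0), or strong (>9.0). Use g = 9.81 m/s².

Fr₁ = 3.16; oscillating jump

V₁ = q/y₁ = 2.41/0.390 = 6.18 m/s. Fr₁ = V₁/√(g·y₁) = 6.18/√(9.81×0.390) = 3.16.
Fr₁ = 3.16 lies in the oscillating range.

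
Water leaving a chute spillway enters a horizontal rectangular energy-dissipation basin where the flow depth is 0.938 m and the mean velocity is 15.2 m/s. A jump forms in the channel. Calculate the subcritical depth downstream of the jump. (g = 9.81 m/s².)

y₂ = 6.19 m

Fr₁ = V₁/√(g·y₁) = 15.2/√(9.81×0.938) = 5.01.
Conjugate-depth relation: y₂/y₁ = ½[√(1 + 8Fr₁²) − 1] = ½[√201.9 − 1] = 6.60.
y₂ = 6.60 × 0.938 = 6.19 m.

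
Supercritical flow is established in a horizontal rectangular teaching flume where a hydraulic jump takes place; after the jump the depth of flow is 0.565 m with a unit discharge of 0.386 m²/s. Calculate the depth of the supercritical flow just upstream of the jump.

y₁ = 0.0830 m

V₂ = q/y₂ = 0.386/0.565 = 0.683 m/s; Fr₂ = V₂/√(g·y₂) = 0.290.
From the momentum equation (using Fr₂), y₁/y₂ = ½[√(1 + 8Fr₂²) − 1] = ½[√1.674 − 1] = 0.147.
y₁ = 0.147 × 0.565 = 0.0830 m.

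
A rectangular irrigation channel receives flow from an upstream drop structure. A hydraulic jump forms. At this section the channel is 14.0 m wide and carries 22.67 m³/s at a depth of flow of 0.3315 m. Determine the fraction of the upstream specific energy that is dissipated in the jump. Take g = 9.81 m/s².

q = Q/b = 22.67/14.0 = 1.619 m²/s; V₁ = q/y₁ = 4.885 m/s. Fr₁ = V₁/√(g·y₁) = 2.709.
Conjugate-depth relation: y₂/y₁ = ½[√(1 + 8Fr₁²) − 1] = ½[√59.697 − 1] = 3.363.
y₂ = 3.363 × 0.3315 = 1.115 m.
E₁ = y₁ + V₁²/2g = 1.548 m. ΔE = (y₂ − y₁)³/(4y₁y₂) = 0.3252 m. ΔE/E₁ = 0.3252/1.548 = 0.210.

ΔE/E₁ = 0.210 (21.0%)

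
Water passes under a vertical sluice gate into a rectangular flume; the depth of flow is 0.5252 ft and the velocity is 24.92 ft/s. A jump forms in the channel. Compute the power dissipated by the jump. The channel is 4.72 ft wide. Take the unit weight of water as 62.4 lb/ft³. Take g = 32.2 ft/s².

P = 40.47 hp

Fr₁ = V₁/√(g·y₁) = 24.92/√(32.2×0.5252) = 6.060.
Conjugate-depth relation: y₂/y₁ = ½[√(1 + 8Fr₁²) − 1] = ½[√294.77 − 1] = 8.084.
y₂ = 8.084 × 0.5252 = 4.246 ft.
Head loss: ΔE = (y₂ − y₁)³/(4y₁y₂) = (4.246 − 0.5252)³/(4×0.5252×4.246) = 51.51/8.920 = 5.775 ft.
q = V₁·y₁ = 24.92 × 0.5252 = 13.09 ft²/s. Q = q·b = 13.09 × 4.72 = 61.78 cfs. P = γ·Q·ΔE/550 = 62.4 × 61.78 × 5.775 / 550 = 40.47 hp.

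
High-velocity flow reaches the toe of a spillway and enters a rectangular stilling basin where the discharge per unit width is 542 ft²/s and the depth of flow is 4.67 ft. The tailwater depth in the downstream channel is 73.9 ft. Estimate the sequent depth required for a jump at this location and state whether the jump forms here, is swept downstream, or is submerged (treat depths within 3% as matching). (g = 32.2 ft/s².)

V₁ = q/y₁ = 542/4.67 = 116 ft/s. Fr₁ = V₁/√(g·y₁) = 116/√(32.2×4.67) = 9.46.
Sequent-depth ratio: y₂/y₁ = ½[√(1 + 8Fr₁²) − 1] = ½[√717.6 − 1] = 12.9.
y₂ = 12.9 × 4.67 = 60.2 ft.
Tailwater y_tw = 73.9 ft: y_tw > y₂, so the jump is submerged.

y₂ = 60.2 ft; the jump is submerged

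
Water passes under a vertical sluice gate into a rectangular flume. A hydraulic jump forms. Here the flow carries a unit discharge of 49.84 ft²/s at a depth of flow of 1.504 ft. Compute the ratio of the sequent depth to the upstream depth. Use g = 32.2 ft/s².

V₁ = q/y₁ = 49.84/1.504 = 33.14 ft/s. Fr₁ = V₁/√(g·y₁) = 33.14/√(32.2×1.504) = 4.762.
By Bélanger, y₂/y₁ = ½[√(1 + 8Fr₁²) − 1] = ½[√182.40 − 1] = 6.253.

y₂/y₁ = 6.253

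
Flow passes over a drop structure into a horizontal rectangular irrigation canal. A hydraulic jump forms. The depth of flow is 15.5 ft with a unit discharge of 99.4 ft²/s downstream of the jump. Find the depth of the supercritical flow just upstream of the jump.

y₁ = 2.23 ft

V₂ = q/y₂ = 99.4/15.5 = 6.41 ft/s; Fr₂ = V₂/√(g·y₂) = 0.287.
From the momentum equation (using Fr₂), y₁/y₂ = ½[√(1 + 8Fr₂²) − 1] = ½[√1.659 − 1] = 0.144.
y₁ = 0.144 × 15.5 = 2.23 ft.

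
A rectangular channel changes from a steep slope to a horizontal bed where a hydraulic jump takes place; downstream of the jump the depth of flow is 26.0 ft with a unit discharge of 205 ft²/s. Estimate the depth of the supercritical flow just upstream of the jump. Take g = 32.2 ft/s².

V₂ = q/y₂ = 205/26.0 = 7.88 ft/s; Fr₂ = V₂/√(g·y₂) = 0.272.
Since the conjugate-depth ratio holds either way, y₁/y₂ = ½[√(1 + 8Fr₂²) − 1] = ½[√1.594 − 1] = 0.131.
y₁ = 0.131 × 26.0 = 3.41 ft.

y₁ = 3.41 ft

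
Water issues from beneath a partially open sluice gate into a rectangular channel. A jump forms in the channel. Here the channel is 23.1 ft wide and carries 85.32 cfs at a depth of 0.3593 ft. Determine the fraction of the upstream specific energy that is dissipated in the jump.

ΔE/E₁ = 0.260 (26.0%)

q = Q/b = 85.32/23.1 = 3.694 ft²/s; V₁ = q/y₁ = 10.28 ft/s. Fr₁ = V₁/√(g·y₁) = 3.022.
From the momentum equation for a rectangular channel, y₂/y₁ = ½[√(1 + 8Fr₁²) − 1] = ½[√74.070 − 1] = 3.803.
y₂ = 3.803 × 0.3593 = 1.366 ft.
E₁ = y₁ + V₁²/2g = 2.000 ft. ΔE = (y₂ − y₁)³/(4y₁y₂) = 0.5202 ft. ΔE/E₁ = 0.5202/2.000 = 0.260.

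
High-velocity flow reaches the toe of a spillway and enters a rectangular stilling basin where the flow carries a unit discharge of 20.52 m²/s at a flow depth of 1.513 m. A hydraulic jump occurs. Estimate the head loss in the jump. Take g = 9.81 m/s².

V₁ = q/y₁ = 20.52/1.513 = 13.56 m/s. Fr₁ = V₁/√(g·y₁) = 13.56/√(9.81×1.513) = 3.520.
Conjugate-depth relation: y₂/y₁ = ½[√(1 + 8Fr₁²) − 1] = ½[√100.14 − 1] = 4.504.
y₂ = 4.504 × 1.513 = 6.814 m.
Head loss: ΔE = (y₂ − y₁)³/(4y₁y₂) = (6.814 − 1.513)³/(4×1.513×6.814) = 149.0/41.24 = 3.612 m.

ΔE = 3.612 m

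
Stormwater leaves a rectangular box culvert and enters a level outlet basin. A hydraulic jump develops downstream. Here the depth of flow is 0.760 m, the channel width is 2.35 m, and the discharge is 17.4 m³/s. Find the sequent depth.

q = Q/b = 17.4/2.35 = 7.40 m²/s; V₁ = q/y₁ = 9.74 m/s. Fr₁ = V₁/√(g·y₁) = 3.57.
Sequent-depth ratio: y₂/y₁ = ½[√(1 + 8Fr₁²) − 1] = ½[√102.8 − 1] = 4.57.
y₂ = 4.57 × 0.760 = 3.47 m.

y₂ = 3.47 m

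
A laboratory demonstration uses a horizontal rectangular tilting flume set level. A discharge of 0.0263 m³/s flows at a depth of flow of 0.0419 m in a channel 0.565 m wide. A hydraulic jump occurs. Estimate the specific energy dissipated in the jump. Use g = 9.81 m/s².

ΔE = 0.00525 m

q = Q/b = 0.0263/0.565 = 0.0465 m²/s; V₁ = q/y₁ = 1.11 m/s. Fr₁ = V₁/√(g·y₁) = 1.73.
Conjugate-depth relation: y₂/y₁ = ½[√(1 + 8Fr₁²) − 1] = ½[√25.02 − 1] = 2.00.
y₂ = 2.00 × 0.0419 = 0.0838 m.
V₂ = q/y₂ = 0.0465/0.0838 = 0.555 m/s. E₁ = y₁ + V₁²/2g = 0.105 m; E₂ = y₂ + V₂²/2g = 0.0996 m. ΔE = E₁ − E₂ = 0.00525 m.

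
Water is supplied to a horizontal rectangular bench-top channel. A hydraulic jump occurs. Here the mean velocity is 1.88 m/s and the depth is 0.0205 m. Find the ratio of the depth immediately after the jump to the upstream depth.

y₂/y₁ = 5.45

Fr₁ = V₁/√(g·y₁) = 1.88/√(9.81×0.0205) = 4.19.
Bélanger equation: y₂/y₁ = ½[√(1 + 8Fr₁²) − 1] = ½[√141.6 − 1] = 5.45.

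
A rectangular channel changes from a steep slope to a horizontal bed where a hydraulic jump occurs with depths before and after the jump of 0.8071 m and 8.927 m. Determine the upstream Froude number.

Fr₁ = 8.167

For a rectangular channel the momentum equation gives q² = ½·g·y₁·y₂·(y₁ + y₂) = ½×9.81×0.8071×8.927×9.734 = 344.0.
q = √344.0 = 18.55 m²/s.
V₁ = q/y₁ = 22.98 m/s; Fr₁ = V₁/√(g·y₁) = 8.167.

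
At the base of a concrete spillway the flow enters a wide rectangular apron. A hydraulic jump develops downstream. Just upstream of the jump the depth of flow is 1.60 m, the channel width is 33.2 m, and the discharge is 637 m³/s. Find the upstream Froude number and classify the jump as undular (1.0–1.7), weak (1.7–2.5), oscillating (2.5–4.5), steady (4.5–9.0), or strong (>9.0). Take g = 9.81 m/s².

Fr₁ = 3.03; oscillating jump

q = Q/b = 637/33.2 = 19.2 m²/s; V₁ = q/y₁ = 12.0 m/s. Fr₁ = V₁/√(g·y₁) = 3.03.
Fr₁ = 3.03 lies in the oscillating range.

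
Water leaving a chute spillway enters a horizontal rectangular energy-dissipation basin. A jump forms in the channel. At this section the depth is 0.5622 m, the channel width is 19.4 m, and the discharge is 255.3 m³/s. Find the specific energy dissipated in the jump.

ΔE = 20.69 m

q = Q/b = 255.3/19.4 = 13.16 m²/s; V₁ = q/y₁ = 23.41 m/s. Fr₁ = V₁/√(g·y₁) = 9.967.
From the momentum equation for a rectangular channel, y₂/y₁ = ½[√(1 + 8Fr₁²) − 1] = ½[√795.78 − 1] = 13.60.
y₂ = 13.60 × 0.5622 = 7.649 m.
Head loss: ΔE = (y₂ − y₁)³/(4y₁y₂) = (7.649 − 0.5622)³/(4×0.5622×7.649) = 355.9/17.20 = 20.69 m.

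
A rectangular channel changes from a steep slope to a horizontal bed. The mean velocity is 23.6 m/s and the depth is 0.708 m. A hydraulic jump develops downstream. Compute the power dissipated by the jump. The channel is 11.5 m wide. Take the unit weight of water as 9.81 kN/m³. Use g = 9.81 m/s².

Fr₁ = V₁/√(g·y₁) = 23.6/√(9.81×0.708) = 8.95.
Conjugate-depth relation: y₂/y₁ = ½[√(1 + 8Fr₁²) − 1] = ½[√642.5 − 1] = 12.2.
y₂ = 12.2 × 0.708 = 8.62 m.
Head loss: ΔE = (y₂ − y₁)³/(4y₁y₂) = (8.62 − 0.708)³/(4×0.708×8.62) = 495/24.4 = 20.3 m.
q = V₁·y₁ = 23.6 × 0.708 = 16.7 m²/s. Q = q·b = 16.7 × 11.5 = 192 m³/s. P = γ·Q·ΔE = 9.81 × 192 × 20.3 = 38237 kW.

P = 38237 kW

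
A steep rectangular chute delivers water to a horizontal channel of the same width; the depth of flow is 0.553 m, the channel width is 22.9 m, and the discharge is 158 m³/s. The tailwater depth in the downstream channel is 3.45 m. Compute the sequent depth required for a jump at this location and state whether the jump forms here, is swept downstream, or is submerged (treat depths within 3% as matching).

q = Q/b = 158/22.9 = 6.90 m²/s; V₁ = q/y₁ = 12.5 m/s. Fr₁ = V₁/√(g·y₁) = 5.36.
By Bélanger, y₂/y₁ = ½[√(1 + 8Fr₁²) − 1] = ½[√230.6 − 1] = 7.09.
y₂ = 7.09 × 0.553 = 3.92 m.
Tailwater y_tw = 3.45 m: y_tw < y₂, so the jump is swept downstream.

y₂ = 3.92 m; the jump is swept downstream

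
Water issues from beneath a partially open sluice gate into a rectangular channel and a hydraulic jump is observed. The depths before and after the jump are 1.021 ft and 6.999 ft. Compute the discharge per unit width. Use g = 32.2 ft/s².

q = 30.38 ft²/s

For a rectangular channel the momentum equation gives q² = ½·g·y₁·y₂·(y₁ + y₂) = ½×32.2×1.021×6.999×8.020 = 922.7.
q = √922.7 = 30.38 ft²/s.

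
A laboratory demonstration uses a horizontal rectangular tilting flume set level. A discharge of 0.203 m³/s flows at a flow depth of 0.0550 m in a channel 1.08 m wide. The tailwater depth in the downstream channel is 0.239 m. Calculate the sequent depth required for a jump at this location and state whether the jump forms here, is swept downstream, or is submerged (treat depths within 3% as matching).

q = Q/b = 0.203/1.08 = 0.188 m²/s; V₁ = q/y₁ = 3.42 m/s. Fr₁ = V₁/√(g·y₁) = 4.65.
Bélanger equation: y₂/y₁ = ½[√(1 + 8Fr₁²) − 1] = ½[√174.2 − 1] = 6.10.
y₂ = 6.10 × 0.0550 = 0.335 m.
Tailwater y_tw = 0.239 m: y_tw < y₂, so the jump is swept downstream.

y₂ = 0.335 m; the jump is swept downstream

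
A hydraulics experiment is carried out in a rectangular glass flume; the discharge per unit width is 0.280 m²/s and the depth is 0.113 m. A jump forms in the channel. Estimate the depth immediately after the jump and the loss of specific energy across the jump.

y₂ = 0.324 m; ΔE = 0.0640 m

V₁ = q/y₁ = 0.280/0.113 = 2.48 m/s. Fr₁ = V₁/√(g·y₁) = 2.48/√(9.81×0.113) = 2.35.
Conjugate-depth relation: y₂/y₁ = ½[√(1 + 8Fr₁²) − 1] = ½[√45.31 − 1] = 2.87.
y₂ = 2.87 × 0.113 = 0.324 m.
V₂ = q/y₂ = 0.280/0.324 = 0.865 m/s. E₁ = y₁ + V₁²/2g = 0.426 m; E₂ = y₂ + V₂²/2g = 0.362 m. ΔE = E₁ − E₂ = 0.0640 m.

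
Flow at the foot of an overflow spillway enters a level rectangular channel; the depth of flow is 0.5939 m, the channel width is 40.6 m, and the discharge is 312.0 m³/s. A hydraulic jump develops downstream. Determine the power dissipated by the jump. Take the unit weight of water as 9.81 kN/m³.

q = Q/b = 312.0/40.6 = 7.685 m²/s; V₁ = q/y₁ = 12.94 m/s. Fr₁ = V₁/√(g·y₁) = 5.361.
From the momentum equation for a rectangular channel, y₂/y₁ = ½[√(1 + 8Fr₁²) − 1] = ½[√230.90 − 1] = 7.098.
y₂ = 7.098 × 0.5939 = 4.215 m.
V₂ = q/y₂ = 7.685/4.215 = 1.823 m/s. E₁ = y₁ + V₁²/2g = 9.127 m; E₂ = y₂ + V₂²/2g = 4.385 m. ΔE = E₁ − E₂ = 4.743 m.
P = γ·Q·ΔE = 9.81 × 312.0 × 4.743 = 14516 kW.

P = 14516 kW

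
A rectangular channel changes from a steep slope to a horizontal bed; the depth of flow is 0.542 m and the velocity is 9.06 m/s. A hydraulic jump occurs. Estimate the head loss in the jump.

ΔE = 1.81 m

Fr₁ = V₁/√(g·y₁) = 9.06/√(9.81×0.542) = 3.93.
Sequent-depth ratio: y₂/y₁ = ½[√(1 + 8Fr₁²) − 1] = ½[√124.5 − 1] = 5.08.
y₂ = 5.08 × 0.542 = 2.75 m.
q = V₁·y₁ = 9.06 × 0.542 = 4.91 m²/s. V₂ = q/y₂ = 4.91/2.75 = 1.78 m/s. E₁ = y₁ + V₁²/2g = 4.73 m; E₂ = y₂ + V₂²/2g = 2.92 m. ΔE = E₁ − E₂ = 1.81 m.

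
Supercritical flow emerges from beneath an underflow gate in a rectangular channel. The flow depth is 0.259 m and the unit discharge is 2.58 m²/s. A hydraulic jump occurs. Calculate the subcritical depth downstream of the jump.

V₁ = q/y₁ = 2.58/0.259 = 9.96 m/s. Fr₁ = V₁/√(g·y₁) = 9.96/√(9.81×0.259) = 6.25.
Sequent-depth ratio: y₂/y₁ = ½[√(1 + 8Fr₁²) − 1] = ½[√313.4 − 1] = 8.35.
y₂ = 8.35 × 0.259 = 2.16 m.

y₂ = 2.16 m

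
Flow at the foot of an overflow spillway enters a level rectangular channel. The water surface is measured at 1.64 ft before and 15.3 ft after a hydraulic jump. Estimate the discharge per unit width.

For a rectangular channel the momentum equation gives q² = ½·g·y₁·y₂·(y₁ + y₂) = ½×32.2×1.64×15.3×16.9 = 6843.
q = √6843 = 82.7 ft²/s.

q = 82.7 ft²/s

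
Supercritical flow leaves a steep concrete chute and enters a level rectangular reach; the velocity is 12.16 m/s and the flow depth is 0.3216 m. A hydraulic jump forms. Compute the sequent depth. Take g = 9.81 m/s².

y₂ = 2.957 m

Fr₁ = V₁/√(g·y₁) = 12.16/√(9.81×0.3216) = 6.846.
From the momentum equation for a rectangular channel, y₂/y₁ = ½[√(1 + 8Fr₁²) − 1] = ½[√375.95 − 1] = 9.195.
y₂ = 9.195 × 0.3216 = 2.957 m.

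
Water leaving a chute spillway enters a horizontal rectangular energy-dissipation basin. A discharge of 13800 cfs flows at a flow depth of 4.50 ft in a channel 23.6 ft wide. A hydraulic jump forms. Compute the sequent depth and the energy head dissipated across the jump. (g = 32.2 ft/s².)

y₂ = 66.5 ft; ΔE = 199 ft

q = Q/b = 13800/23.6 = 585 ft²/s; V₁ = q/y₁ = 130 ft/s. Fr₁ = V₁/√(g·y₁) = 10.8.
Bélanger equation: y₂/y₁ = ½[√(1 + 8Fr₁²) − 1] = ½[√933.2 − 1] = 14.8.
y₂ = 14.8 × 4.50 = 66.5 ft.
V₂ = q/y₂ = 585/66.5 = 8.80 ft/s. E₁ = y₁ + V₁²/2g = 267 ft; E₂ = y₂ + V₂²/2g = 67.7 ft. ΔE = E₁ − E₂ = 199 ft.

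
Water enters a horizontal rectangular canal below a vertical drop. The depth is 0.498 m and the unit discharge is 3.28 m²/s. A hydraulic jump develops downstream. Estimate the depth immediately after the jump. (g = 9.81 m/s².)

V₁ = q/y₁ = 3.28/0.498 = 6.59 m/s. Fr₁ = V₁/√(g·y₁) = 6.59/√(9.81×0.498) = 2.98.
Conjugate-depth relation: y₂/y₁ = ½[√(1 + 8Fr₁²) − 1] = ½[√72.04 − 1] = 3.74.
y₂ = 3.74 × 0.498 = 1.86 m.

y₂ = 1.86 m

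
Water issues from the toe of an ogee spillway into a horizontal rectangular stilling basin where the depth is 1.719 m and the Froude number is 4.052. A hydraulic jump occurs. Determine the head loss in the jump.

Fr₁ = 4.052 (given).
From the momentum equation for a rectangular channel, y₂/y₁ = ½[√(1 + 8Fr₁²) − 1] = ½[√132.35 − 1] = 5.252.
y₂ = 5.252 × 1.719 = 9.028 m.
Head loss: ΔE = (y₂ − y₁)³/(4y₁y₂) = (9.028 − 1.719)³/(4×1.719×9.028) = 390.5/62.08 = 6.291 m.

ΔE = 6.291 m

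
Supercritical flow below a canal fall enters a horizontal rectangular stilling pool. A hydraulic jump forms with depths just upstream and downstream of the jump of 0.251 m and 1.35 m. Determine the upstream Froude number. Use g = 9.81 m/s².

Fr₁ = 4.14

For a rectangular channel the momentum equation gives q² = ½·g·y₁·y₂·(y₁ + y₂) = ½×9.81×0.251×1.35×1.60 = 2.66.
q = √2.66 = 1.63 m²/s.
V₁ = q/y₁ = 6.50 m/s; Fr₁ = V₁/√(g·y₁) = 4.14.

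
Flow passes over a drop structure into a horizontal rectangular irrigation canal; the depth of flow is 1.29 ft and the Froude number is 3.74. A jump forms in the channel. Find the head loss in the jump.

Fr₁ = 3.74 (given).
By Bélanger, y₂/y₁ = ½[√(1 + 8Fr₁²) − 1] = ½[√112.9 − 1] = 4.81.
y₂ = 4.81 × 1.29 = 6.21 ft.
Head loss: ΔE = (y₂ − y₁)³/(4y₁y₂) = (6.21 − 1.29)³/(4×1.29×6.21) = 119/32.0 = 3.71 ft.

ΔE = 3.71 ft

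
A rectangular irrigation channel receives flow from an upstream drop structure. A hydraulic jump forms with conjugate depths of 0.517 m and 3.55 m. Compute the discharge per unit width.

q = 6.05 m²/s

For a rectangular channel the momentum equation gives q² = ½·g·y₁·y₂·(y₁ + y₂) = ½×9.81×0.517×3.55×4.07 = 36.6.
q = √36.6 = 6.05 m²/s.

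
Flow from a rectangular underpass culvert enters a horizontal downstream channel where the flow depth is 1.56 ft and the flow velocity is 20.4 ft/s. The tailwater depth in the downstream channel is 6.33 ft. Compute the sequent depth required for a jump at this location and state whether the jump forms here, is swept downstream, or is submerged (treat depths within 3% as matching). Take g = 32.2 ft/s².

Fr₁ = V₁/√(g·y₁) = 20.4/√(32.2×1.56) = 2.88.
Sequent-depth ratio: y₂/y₁ = ½[√(1 + 8Fr₁²) − 1] = ½[√67.28 − 1] = 3.60.
y₂ = 3.60 × 1.56 = 5.62 ft.
Tailwater y_tw = 6.33 ft: y_tw > y₂, so the jump is submerged.

y₂ = 5.62 ft; the jump is submerged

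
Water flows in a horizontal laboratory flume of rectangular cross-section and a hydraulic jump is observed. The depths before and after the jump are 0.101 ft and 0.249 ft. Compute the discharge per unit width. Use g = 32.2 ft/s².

For a rectangular channel the momentum equation gives q² = ½·g·y₁·y₂·(y₁ + y₂) = ½×32.2×0.101×0.249×0.350 = 0.142.
q = √0.142 = 0.376 ft²/s.

q = 0.376 ft²/s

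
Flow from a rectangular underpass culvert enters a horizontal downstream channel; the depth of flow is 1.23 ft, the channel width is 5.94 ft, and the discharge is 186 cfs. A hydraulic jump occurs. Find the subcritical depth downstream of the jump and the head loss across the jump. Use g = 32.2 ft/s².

y₂ = 6.45 ft; ΔE = 4.48 ft

q = Q/b = 186/5.94 = 31.3 ft²/s; V₁ = q/y₁ = 25.5 ft/s. Fr₁ = V₁/√(g·y₁) = 4.05.
By Bélanger, y₂/y₁ = ½[√(1 + 8Fr₁²) − 1] = ½[√131.9 − 1] = 5.24.
y₂ = 5.24 × 1.23 = 6.45 ft.
Head loss: ΔE = (y₂ − y₁)³/(4y₁y₂) = (6.45 − 1.23)³/(4×1.23×6.45) = 142/31.7 = 4.48 ft.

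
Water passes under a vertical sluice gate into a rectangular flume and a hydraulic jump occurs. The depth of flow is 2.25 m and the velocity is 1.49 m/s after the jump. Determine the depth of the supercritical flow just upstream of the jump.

y₁ = 0.386 m

Fr₂ = V₂/√(g·y₂) = 1.49/√(9.81×2.25) = 0.317.
Since the conjugate-depth ratio holds either way, y₁/y₂ = ½[√(1 + 8Fr₂²) − 1] = ½[√1.805 − 1] = 0.172.
y₁ = 0.172 × 2.25 = 0.386 m.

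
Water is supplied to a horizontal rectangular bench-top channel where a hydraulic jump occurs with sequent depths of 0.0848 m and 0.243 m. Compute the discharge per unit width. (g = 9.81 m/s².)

For a rectangular channel the momentum equation gives q² = ½·g·y₁·y₂·(y₁ + y₂) = ½×9.81×0.0848×0.243×0.328 = 0.0331.
q = √0.0331 = 0.182 m²/s.

q = 0.182 m²/s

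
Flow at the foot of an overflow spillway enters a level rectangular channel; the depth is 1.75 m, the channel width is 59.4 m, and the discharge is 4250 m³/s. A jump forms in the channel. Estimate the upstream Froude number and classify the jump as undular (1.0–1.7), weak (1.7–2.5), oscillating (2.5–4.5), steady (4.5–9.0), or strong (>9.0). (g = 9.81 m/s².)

Fr₁ = 9.87; strong jump

q = Q/b = 4250/59.4 = 71.5 m²/s; V₁ = q/y₁ = 40.9 m/s. Fr₁ = V₁/√(g·y₁) = 9.87.
Fr₁ = 9.87 lies in the strong range.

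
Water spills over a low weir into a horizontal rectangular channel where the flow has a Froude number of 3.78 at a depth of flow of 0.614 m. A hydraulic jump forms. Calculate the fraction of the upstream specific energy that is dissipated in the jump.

ΔE/E₁ = 0.365 (36.5%)

Fr₁ = 3.78 (given).
Conjugate-depth relation: y₂/y₁ = ½[√(1 + 8Fr₁²) − 1] = ½[√115.3 − 1] = 4.87.
y₂ = 4.87 × 0.614 = 2.99 m.
E₁ = y₁(1 + Fr₁²/2) = 0.614×(1 + 3.78²/2) = 5.00 m. ΔE = (y₂ − y₁)³/(4y₁y₂) = 1.83 m. ΔE/E₁ = 1.83/5.00 = 0.365.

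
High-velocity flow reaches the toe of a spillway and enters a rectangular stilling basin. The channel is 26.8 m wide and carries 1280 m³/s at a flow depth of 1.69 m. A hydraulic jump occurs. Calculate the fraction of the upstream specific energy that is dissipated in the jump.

q = Q/b = 1280/26.8 = 47.8 m²/s; V₁ = q/y₁ = 28.3 m/s. Fr₁ = V₁/√(g·y₁) = 6.94.
From the momentum equation for a rectangular channel, y₂/y₁ = ½[√(1 + 8Fr₁²) − 1] = ½[√386.4 − 1] = 9.33.
y₂ = 9.33 × 1.69 = 15.8 m.
E₁ = y₁ + V₁²/2g = 42.4 m. ΔE = (y₂ − y₁)³/(4y₁y₂) = 26.2 m. ΔE/E₁ = 26.2/42.4 = 0.617.

ΔE/E₁ = 0.617 (61.7%)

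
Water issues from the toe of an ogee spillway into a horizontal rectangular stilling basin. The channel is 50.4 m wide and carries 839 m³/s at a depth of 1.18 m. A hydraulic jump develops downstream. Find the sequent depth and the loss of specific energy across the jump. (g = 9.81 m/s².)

y₂ = 6.35 m; ΔE = 4.62 m

q = Q/b = 839/50.4 = 16.6 m²/s; V₁ = q/y₁ = 14.1 m/s. Fr₁ = V₁/√(g·y₁) = 4.15.
Conjugate-depth relation: y₂/y₁ = ½[√(1 + 8Fr₁²) − 1] = ½[√138.5 − 1] = 5.39.
y₂ = 5.39 × 1.18 = 6.35 m.
V₂ = q/y₂ = 16.6/6.35 = 2.62 m/s. E₁ = y₁ + V₁²/2g = 11.3 m; E₂ = y₂ + V₂²/2g = 6.70 m. ΔE = E₁ − E₂ = 4.62 m.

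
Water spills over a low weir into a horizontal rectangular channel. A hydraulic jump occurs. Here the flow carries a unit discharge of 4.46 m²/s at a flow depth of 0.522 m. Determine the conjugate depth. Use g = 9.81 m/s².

y₂ = 2.54 m

V₁ = q/y₁ = 4.46/0.522 = 8.54 m/s. Fr₁ = V₁/√(g·y₁) = 8.54/√(9.81×0.522) = 3.78.
By Bélanger, y₂/y₁ = ½[√(1 + 8Fr₁²) − 1] = ½[√115.0 − 1] = 4.86.
y₂ = 4.86 × 0.522 = 2.54 m.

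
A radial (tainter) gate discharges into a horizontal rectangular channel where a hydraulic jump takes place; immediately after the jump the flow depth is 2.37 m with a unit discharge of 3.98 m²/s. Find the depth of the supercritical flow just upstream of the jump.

V₂ = q/y₂ = 3.98/2.37 = 1.68 m/s; Fr₂ = V₂/√(g·y₂) = 0.348.
The Bélanger relation is symmetric: y₁/y₂ = ½[√(1 + 8Fr₂²) − 1] = ½[√1.970 − 1] = 0.202.
y₁ = 0.202 × 2.37 = 0.478 m.

y₁ = 0.478 m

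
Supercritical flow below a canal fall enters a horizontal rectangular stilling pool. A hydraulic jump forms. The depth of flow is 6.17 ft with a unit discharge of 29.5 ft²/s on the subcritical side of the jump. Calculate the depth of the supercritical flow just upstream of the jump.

y₁ = 1.19 ft

V₂ = q/y₂ = 29.5/6.17 = 4.78 ft/s; Fr₂ = V₂/√(g·y₂) = 0.339.
From the momentum equation (using Fr₂), y₁/y₂ = ½[√(1 + 8Fr₂²) − 1] = ½[√1.920 − 1] = 0.193.
y₁ = 0.193 × 6.17 = 1.19 ft.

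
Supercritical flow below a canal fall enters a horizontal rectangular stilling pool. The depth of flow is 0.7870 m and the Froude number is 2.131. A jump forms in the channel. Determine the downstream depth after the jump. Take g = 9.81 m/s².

y₂ = 2.011 m

Fr₁ = 2.131 (given).
Bélanger equation: y₂/y₁ = ½[√(1 + 8Fr₁²) − 1] = ½[√37.329 − 1] = 2.555.
y₂ = 2.555 × 0.7870 = 2.011 m.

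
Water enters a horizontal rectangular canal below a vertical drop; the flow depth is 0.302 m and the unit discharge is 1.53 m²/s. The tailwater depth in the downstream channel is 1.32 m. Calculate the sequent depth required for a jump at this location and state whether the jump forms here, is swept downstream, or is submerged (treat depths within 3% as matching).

y₂ = 1.12 m; the jump is submerged

V₁ = q/y₁ = 1.53/0.302 = 5.07 m/s. Fr₁ = V₁/√(g·y₁) = 5.07/√(9.81×0.302) = 2.94.
From the momentum equation for a rectangular channel, y₂/y₁ = ½[√(1 + 8Fr₁²) − 1] = ½[√70.31 − 1] = 3.69.
y₂ = 3.69 × 0.302 = 1.12 m.
Tailwater y_tw = 1.32 m: y_tw > y₂, so the jump is submerged.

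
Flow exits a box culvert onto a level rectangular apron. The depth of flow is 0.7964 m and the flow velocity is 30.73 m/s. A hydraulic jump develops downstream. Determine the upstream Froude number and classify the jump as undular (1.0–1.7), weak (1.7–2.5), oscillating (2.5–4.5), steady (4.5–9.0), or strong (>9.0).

Fr₁ = 10.99; strong jump

Fr₁ = V₁/√(g·y₁) = 30.73/√(9.81×0.7964) = 10.99.
Fr₁ = 10.99 lies in the strong range.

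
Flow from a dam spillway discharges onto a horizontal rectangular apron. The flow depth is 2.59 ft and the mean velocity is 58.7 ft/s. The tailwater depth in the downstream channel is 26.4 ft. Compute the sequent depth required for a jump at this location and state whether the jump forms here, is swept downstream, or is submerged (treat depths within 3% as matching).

y₂ = 22.3 ft; the jump is submerged

Fr₁ = V₁/√(g·y₁) = 58.7/√(32.2×2.59) = 6.43.
By Bélanger, y₂/y₁ = ½[√(1 + 8Fr₁²) − 1] = ½[√331.5 − 1] = 8.60.
y₂ = 8.60 × 2.59 = 22.3 ft.
Tailwater y_tw = 26.4 ft: y_tw > y₂, so the jump is submerged.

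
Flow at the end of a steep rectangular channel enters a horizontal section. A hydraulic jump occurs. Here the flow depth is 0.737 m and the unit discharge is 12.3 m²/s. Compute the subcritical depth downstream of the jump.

V₁ = q/y₁ = 12.3/0.737 = 16.7 m/s. Fr₁ = V₁/√(g·y₁) = 16.7/√(9.81×0.737) = 6.21.
By Bélanger, y₂/y₁ = ½[√(1 + 8Fr₁²) − 1] = ½[√309.2 − 1] = 8.29.
y₂ = 8.29 × 0.737 = 6.11 m.

y₂ = 6.11 m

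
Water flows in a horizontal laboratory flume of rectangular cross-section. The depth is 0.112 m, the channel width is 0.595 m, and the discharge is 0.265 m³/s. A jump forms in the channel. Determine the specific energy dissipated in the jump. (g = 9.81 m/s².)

q = Q/b = 0.265/0.595 = 0.445 m²/s; V₁ = q/y₁ = 3.98 m/s. Fr₁ = V₁/√(g·y₁) = 3.79.
Bélanger equation: y₂/y₁ = ½[√(1 + 8Fr₁²) − 1] = ½[√116.1 − 1] = 4.89.
y₂ = 4.89 × 0.112 = 0.548 m.
Head loss: ΔE = (y₂ − y₁)³/(4y₁y₂) = (0.548 − 0.112)³/(4×0.112×0.548) = 0.0826/0.245 = 0.337 m.

ΔE = 0.337 m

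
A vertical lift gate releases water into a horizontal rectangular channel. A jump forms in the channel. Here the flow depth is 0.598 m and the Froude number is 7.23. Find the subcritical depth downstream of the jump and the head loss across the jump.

Fr₁ = 7.23 (given).
Conjugate-depth relation: y₂/y₁ = ½[√(1 + 8Fr₁²) − 1] = ½[√419.2 − 1] = 9.74.
y₂ = 9.74 × 0.598 = 5.82 m.
Head loss: ΔE = (y₂ − y₁)³/(4y₁y₂) = (5.82 − 0.598)³/(4×0.598×5.82) = 143/13.9 = 10.2 m.

y₂ = 5.82 m; ΔE = 10.2 m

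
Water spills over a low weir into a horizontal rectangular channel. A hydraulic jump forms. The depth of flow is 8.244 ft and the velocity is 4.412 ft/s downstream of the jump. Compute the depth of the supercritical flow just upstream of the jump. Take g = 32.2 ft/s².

y₁ = 1.070 ft

Fr₂ = V₂/√(g·y₂) = 4.412/√(32.2×8.244) = 0.2708.
The Bélanger relation is symmetric: y₁/y₂ = ½[√(1 + 8Fr₂²) − 1] = ½[√1.5866 − 1] = 0.1298.
y₁ = 0.1298 × 8.244 = 1.070 ft.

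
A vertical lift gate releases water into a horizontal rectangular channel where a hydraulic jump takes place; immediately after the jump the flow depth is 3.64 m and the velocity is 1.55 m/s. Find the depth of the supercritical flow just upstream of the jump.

Fr₂ = V₂/√(g·y₂) = 1.55/√(9.81×3.64) = 0.259.
Applying the sequent-depth relation in reverse, y₁/y₂ = ½[√(1 + 8Fr₂²) − 1] = ½[√1.538 − 1] = 0.120.
y₁ = 0.120 × 3.64 = 0.437 m.

y₁ = 0.437 m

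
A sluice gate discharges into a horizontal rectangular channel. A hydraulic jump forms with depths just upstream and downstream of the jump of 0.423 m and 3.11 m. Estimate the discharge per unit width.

q = 4.77 m²/s

For a rectangular channel the momentum equation gives q² = ½·g·y₁·y₂·(y₁ + y₂) = ½×9.81×0.423×3.11×3.53 = 22.8.
q = √22.8 = 4.77 m²/s.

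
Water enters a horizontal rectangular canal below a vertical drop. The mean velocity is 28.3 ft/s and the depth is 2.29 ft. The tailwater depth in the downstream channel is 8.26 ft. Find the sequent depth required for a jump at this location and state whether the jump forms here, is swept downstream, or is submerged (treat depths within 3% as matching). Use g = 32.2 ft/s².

Fr₁ = V₁/√(g·y₁) = 28.3/√(32.2×2.29) = 3.30.
Conjugate-depth relation: y₂/y₁ = ½[√(1 + 8Fr₁²) − 1] = ½[√87.89 − 1] = 4.19.
y₂ = 4.19 × 2.29 = 9.59 ft.
Tailwater y_tw = 8.26 ft: y_tw < y₂, so the jump is swept downstream.

y₂ = 9.59 ft; the jump is swept downstream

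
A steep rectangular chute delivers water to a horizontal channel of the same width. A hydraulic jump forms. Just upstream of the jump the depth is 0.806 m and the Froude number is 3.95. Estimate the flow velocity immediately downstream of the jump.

V₂ = 2.17 m/s

Fr₁ = 3.95 (given).
Sequent-depth ratio: y₂/y₁ = ½[√(1 + 8Fr₁²) − 1] = ½[√125.8 − 1] = 5.11.
y₂ = 5.11 × 0.806 = 4.12 m.
V₁ = Fr₁·√(g·y₁) = 3.95×√(9.81×0.806) = 11.1 m/s; q = V₁·y₁ = 8.95 m²/s.
V₂ = q/y₂ = 8.95/4.12 = 2.17 m/s.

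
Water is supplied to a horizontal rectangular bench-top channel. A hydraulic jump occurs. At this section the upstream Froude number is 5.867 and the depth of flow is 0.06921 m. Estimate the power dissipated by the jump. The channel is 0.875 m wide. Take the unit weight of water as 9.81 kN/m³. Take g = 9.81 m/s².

P = 2.011 kW

Fr₁ = 5.867 (given).
By Bélanger, y₂/y₁ = ½[√(1 + 8Fr₁²) − 1] = ½[√276.37 − 1] = 7.812.
y₂ = 7.812 × 0.06921 = 0.5407 m.
Head loss: ΔE = (y₂ − y₁)³/(4y₁y₂) = (0.5407 − 0.06921)³/(4×0.06921×0.5407) = 0.1048/0.1497 = 0.7002 m.
V₁ = Fr₁·√(g·y₁) = 5.867×√(9.81×0.06921) = 4.834 m/s; q = V₁·y₁ = 0.3346 m²/s. Q = q·b = 0.3346 × 0.875 = 0.2928 m³/s. P = γ·Q·ΔE = 9.81 × 0.2928 × 0.7002 = 2.011 kW.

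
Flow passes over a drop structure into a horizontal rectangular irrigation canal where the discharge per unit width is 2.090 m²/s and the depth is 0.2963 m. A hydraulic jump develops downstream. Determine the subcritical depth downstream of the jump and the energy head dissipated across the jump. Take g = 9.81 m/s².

y₂ = 1.592 m; ΔE = 1.153 m

V₁ = q/y₁ = 2.090/0.2963 = 7.054 m/s. Fr₁ = V₁/√(g·y₁) = 7.054/√(9.81×0.2963) = 4.137.
Sequent-depth ratio: y₂/y₁ = ½[√(1 + 8Fr₁²) − 1] = ½[√137.94 − 1] = 5.372.
y₂ = 5.372 × 0.2963 = 1.592 m.
V₂ = q/y₂ = 2.090/1.592 = 1.313 m/s. E₁ = y₁ + V₁²/2g = 2.832 m; E₂ = y₂ + V₂²/2g = 1.680 m. ΔE = E₁ − E₂ = 1.153 m.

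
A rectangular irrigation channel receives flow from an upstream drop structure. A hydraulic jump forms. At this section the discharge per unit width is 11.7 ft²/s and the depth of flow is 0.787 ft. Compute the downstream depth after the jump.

y₂ = 2.92 ft

V₁ = q/y₁ = 11.7/0.787 = 14.9 ft/s. Fr₁ = V₁/√(g·y₁) = 14.9/√(32.2×0.787) = 2.95.
From the momentum equation for a rectangular channel, y₂/y₁ = ½[√(1 + 8Fr₁²) − 1] = ½[√70.77 − 1] = 3.71.
y₂ = 3.71 × 0.787 = 2.92 ft.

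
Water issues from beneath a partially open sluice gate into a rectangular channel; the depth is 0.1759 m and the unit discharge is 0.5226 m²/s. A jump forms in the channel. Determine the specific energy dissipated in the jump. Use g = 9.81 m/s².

ΔE = 0.08425 m

V₁ = q/y₁ = 0.5226/0.1759 = 2.971 m/s. Fr₁ = V₁/√(g·y₁) = 2.971/√(9.81×0.1759) = 2.262.
Sequent-depth ratio: y₂/y₁ = ½[√(1 + 8Fr₁²) − 1] = ½[√41.923 − 1] = 2.737.
y₂ = 2.737 × 0.1759 = 0.4815 m.
Head loss: ΔE = (y₂ − y₁)³/(4y₁y₂) = (0.4815 − 0.1759)³/(4×0.1759×0.4815) = 0.02854/0.3388 = 0.08425 m.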